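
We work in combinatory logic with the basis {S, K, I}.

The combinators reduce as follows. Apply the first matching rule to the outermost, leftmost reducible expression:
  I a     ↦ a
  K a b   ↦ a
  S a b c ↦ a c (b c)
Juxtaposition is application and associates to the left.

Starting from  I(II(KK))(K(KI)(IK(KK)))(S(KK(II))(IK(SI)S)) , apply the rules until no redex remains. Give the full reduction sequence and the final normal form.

  start: I(II(KK))(K(KI)(IK(KK)))(S(KK(II))(IK(SI)S))
  →1  II(KK)(K(KI)(IK(KK)))(S(KK(II))(IK(SI)S))
  →2  I(KK)(K(KI)(IK(KK)))(S(KK(II))(IK(SI)S))
  →3  KK(K(KI)(IK(KK)))(S(KK(II))(IK(SI)S))
  →4  K(S(KK(II))(IK(SI)S))
  →5  K(SK(IK(SI)S))
  →6  K(SK(K(SI)S))
  →7  K(SK(SI))

Answer: normal form = K(SK(SI))  (in 7 steps)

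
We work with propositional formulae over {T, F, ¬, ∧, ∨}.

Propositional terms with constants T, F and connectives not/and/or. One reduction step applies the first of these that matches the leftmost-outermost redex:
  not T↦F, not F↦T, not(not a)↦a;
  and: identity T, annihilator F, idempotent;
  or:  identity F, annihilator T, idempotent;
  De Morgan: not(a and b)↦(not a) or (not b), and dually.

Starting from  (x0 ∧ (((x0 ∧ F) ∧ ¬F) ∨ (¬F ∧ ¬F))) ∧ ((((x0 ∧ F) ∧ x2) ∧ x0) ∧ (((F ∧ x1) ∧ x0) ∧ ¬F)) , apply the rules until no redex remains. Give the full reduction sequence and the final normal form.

  start: (x0 ∧ (((x0 ∧ F) ∧ ¬F) ∨ (¬F ∧ ¬F))) ∧ ((((x0 ∧ F) ∧ x2) ∧ x0) ∧ (((F ∧ x1) ∧ x0) ∧ ¬F))
  step 1: (x0 ∧ ((F ∧ ¬F) ∨ (¬F ∧ ¬F))) ∧ ((((x0 ∧ F) ∧ x2) ∧ x0) ∧ (((F ∧ x1) ∧ x0) ∧ ¬F))
  step 2: (x0 ∧ (F ∨ (¬F ∧ ¬F))) ∧ ((((x0 ∧ F) ∧ x2) ∧ x0) ∧ (((F ∧ x1) ∧ x0) ∧ ¬F))
  step 3: (x0 ∧ (¬F ∧ ¬F)) ∧ ((((x0 ∧ F) ∧ x2) ∧ x0) ∧ (((F ∧ x1) ∧ x0) ∧ ¬F))
  step 4: (x0 ∧ ¬F) ∧ ((((x0 ∧ F) ∧ x2) ∧ x0) ∧ (((F ∧ x1) ∧ x0) ∧ ¬F))
  step 5: (x0 ∧ T) ∧ ((((x0 ∧ F) ∧ x2) ∧ x0) ∧ (((F ∧ x1) ∧ x0) ∧ ¬F))
  step 6: x0 ∧ ((((x0 ∧ F) ∧ x2) ∧ x0) ∧ (((F ∧ x1) ∧ x0) ∧ ¬F))
  step 7: x0 ∧ (((F ∧ x2) ∧ x0) ∧ (((F ∧ x1) ∧ x0) ∧ ¬F))
  step 8: x0 ∧ ((F ∧ x0) ∧ (((F ∧ x1) ∧ x0) ∧ ¬F))
  step 9: x0 ∧ (F ∧ (((F ∧ x1) ∧ x0) ∧ ¬F))
  step 10: x0 ∧ F
  step 11: F

Answer: normal form = F  (in 11 steps)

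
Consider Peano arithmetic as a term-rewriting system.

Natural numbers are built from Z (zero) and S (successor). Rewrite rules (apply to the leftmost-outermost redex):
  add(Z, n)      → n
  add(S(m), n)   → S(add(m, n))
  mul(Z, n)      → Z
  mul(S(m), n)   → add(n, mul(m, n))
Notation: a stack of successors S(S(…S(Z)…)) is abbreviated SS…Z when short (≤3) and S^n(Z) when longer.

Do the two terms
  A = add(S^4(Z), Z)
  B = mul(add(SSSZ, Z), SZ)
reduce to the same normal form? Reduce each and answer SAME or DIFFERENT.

Term A:
  start: add(S^4(Z), Z)
  step 1: S(add(SSSZ, Z))
  step 2: S(S(add(SSZ, Z)))
  step 3: S(S(S(add(SZ, Z))))
  step 4: S(S(S(S(add(Z, Z)))))
  step 5: S^4(Z)

Term B:
  start: mul(add(SSSZ, Z), SZ)
  step 1: mul(S(add(SSZ, Z)), SZ)
  step 2: add(SZ, mul(add(SSZ, Z), SZ))
  step 3: S(add(Z, mul(add(SSZ, Z), SZ)))
  step 4: S(mul(add(SSZ, Z), SZ))
  step 5: S(mul(S(add(SZ, Z)), SZ))
  step 6: S(add(SZ, mul(add(SZ, Z), SZ)))
  step 7: S(S(add(Z, mul(add(SZ, Z), SZ))))
  step 8: S(S(mul(add(SZ, Z), SZ)))
  step 9: S(S(mul(S(add(Z, Z)), SZ)))
  step 10: S(S(add(SZ, mul(add(Z, Z), SZ))))
  step 11: S(S(S(add(Z, mul(add(Z, Z), SZ)))))
  step 12: S(S(S(mul(add(Z, Z), SZ))))
  step 13: S(S(S(mul(Z, SZ))))
  step 14: SSSZ

Answer: DIFFERENT — A ⇓ S^4(Z), B ⇓ SSSZ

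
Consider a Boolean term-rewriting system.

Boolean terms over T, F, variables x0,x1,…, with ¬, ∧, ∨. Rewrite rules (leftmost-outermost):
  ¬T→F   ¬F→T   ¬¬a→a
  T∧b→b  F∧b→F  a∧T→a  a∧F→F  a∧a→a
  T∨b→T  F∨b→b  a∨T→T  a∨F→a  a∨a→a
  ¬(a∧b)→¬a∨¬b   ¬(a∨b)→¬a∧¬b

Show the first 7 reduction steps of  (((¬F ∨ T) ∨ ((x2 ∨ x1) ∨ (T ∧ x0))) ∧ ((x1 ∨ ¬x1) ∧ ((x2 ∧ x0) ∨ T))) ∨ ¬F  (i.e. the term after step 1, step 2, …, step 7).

  start: (((¬F ∨ T) ∨ ((x2 ∨ x1) ∨ (T ∧ x0))) ∧ ((x1 ∨ ¬x1) ∧ ((x2 ∧ x0) ∨ T))) ∨ ¬F
  [1] ((T ∨ ((x2 ∨ x1) ∨ (T ∧ x0))) ∧ ((x1 ∨ ¬x1) ∧ ((x2 ∧ x0) ∨ T))) ∨ ¬F
  [2] (T ∧ ((x1 ∨ ¬x1) ∧ ((x2 ∧ x0) ∨ T))) ∨ ¬F
  [3] ((x1 ∨ ¬x1) ∧ ((x2 ∧ x0) ∨ T)) ∨ ¬F
  [4] ((x1 ∨ ¬x1) ∧ T) ∨ ¬F
  [5] (x1 ∨ ¬x1) ∨ ¬F
  [6] (x1 ∨ ¬x1) ∨ T
  [7] T

Answer: after 7 steps: T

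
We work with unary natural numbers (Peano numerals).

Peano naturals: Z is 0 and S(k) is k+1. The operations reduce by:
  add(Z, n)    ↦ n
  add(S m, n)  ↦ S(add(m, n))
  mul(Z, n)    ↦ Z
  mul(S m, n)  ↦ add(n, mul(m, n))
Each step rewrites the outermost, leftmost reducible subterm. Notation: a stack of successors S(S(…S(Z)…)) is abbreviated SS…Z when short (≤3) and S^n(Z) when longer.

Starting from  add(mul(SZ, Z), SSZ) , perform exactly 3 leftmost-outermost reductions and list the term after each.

  start: add(mul(SZ, Z), SSZ)
  →1  add(add(Z, mul(Z, Z)), SSZ)
  →2  add(mul(Z, Z), SSZ)
  →3  add(Z, SSZ)

Answer: after 3 steps: add(Z, SSZ)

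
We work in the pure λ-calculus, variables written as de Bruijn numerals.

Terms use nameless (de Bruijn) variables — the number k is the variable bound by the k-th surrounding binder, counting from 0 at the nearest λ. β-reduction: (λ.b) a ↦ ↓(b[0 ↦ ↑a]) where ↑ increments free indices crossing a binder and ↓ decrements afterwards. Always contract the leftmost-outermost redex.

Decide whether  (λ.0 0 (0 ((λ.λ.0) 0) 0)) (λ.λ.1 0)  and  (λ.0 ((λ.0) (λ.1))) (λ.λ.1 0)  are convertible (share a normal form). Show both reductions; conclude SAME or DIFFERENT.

Term A:
  start: (λ.0 0 (0 ((λ.λ.0) 0) 0)) (λ.λ.1 0)
  →1  (λ.λ.1 0) (λ.λ.1 0) ((λ.λ.1 0) ((λ.λ.0) (λ.λ.1 0)) (λ.λ.1 0))
  →2  (λ.(λ.λ.1 0) 0) ((λ.λ.1 0) ((λ.λ.0) (λ.λ.1 0)) (λ.λ.1 0))
  →3  (λ.λ.1 0) ((λ.λ.1 0) ((λ.λ.0) (λ.λ.1 0)) (λ.λ.1 0))
  →4  λ.(λ.λ.1 0) ((λ.λ.0) (λ.λ.1 0)) (λ.λ.1 0) 0
  →5  λ.(λ.(λ.λ.0) (λ.λ.1 0) 0) (λ.λ.1 0) 0
  →6  λ.(λ.λ.0) (λ.λ.1 0) (λ.λ.1 0) 0
  →7  λ.(λ.0) (λ.λ.1 0) 0
  →8  λ.(λ.λ.1 0) 0
  →9  λ.λ.1 0

Term B:
  start: (λ.0 ((λ.0) (λ.1))) (λ.λ.1 0)
  →1  (λ.λ.1 0) ((λ.0) (λ.λ.λ.1 0))
  →2  λ.(λ.0) (λ.λ.λ.1 0) 0
  →3  λ.(λ.λ.λ.1 0) 0
  →4  λ.λ.λ.1 0

Answer: DIFFERENT — A ⇓ λ.λ.1 0, B ⇓ λ.λ.λ.1 0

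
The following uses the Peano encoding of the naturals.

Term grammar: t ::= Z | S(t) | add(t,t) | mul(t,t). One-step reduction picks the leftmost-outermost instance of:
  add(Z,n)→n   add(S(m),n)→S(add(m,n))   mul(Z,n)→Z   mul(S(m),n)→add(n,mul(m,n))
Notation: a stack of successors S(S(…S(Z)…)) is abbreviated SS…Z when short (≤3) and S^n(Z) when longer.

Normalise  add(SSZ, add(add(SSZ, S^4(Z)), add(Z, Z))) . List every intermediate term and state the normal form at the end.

Answer: normal form = S^8(Z)  (in 14 steps)

Derivation:
  start: add(SSZ, add(add(SSZ, S^4(Z)), add(Z, Z)))
  →1  S(add(SZ, add(add(SSZ, S^4(Z)), add(Z, Z))))
  →2  S(S(add(Z, add(add(SSZ, S^4(Z)), add(Z, Z)))))
  →3  S(S(add(add(SSZ, S^4(Z)), add(Z, Z))))
  →4  S(S(add(S(add(SZ, S^4(Z))), add(Z, Z))))
  →5  S(S(S(add(add(SZ, S^4(Z)), add(Z, Z)))))
  →6  S(S(S(add(S(add(Z, S^4(Z))), add(Z, Z)))))
  →7  S(S(S(S(add(add(Z, S^4(Z)), add(Z, Z))))))
  →8  S(S(S(S(add(S^4(Z), add(Z, Z))))))
  →9  S(S(S(S(S(add(SSSZ, add(Z, Z)))))))
  →10  S(S(S(S(S(S(add(SSZ, add(Z, Z))))))))
  →11  S(S(S(S(S(S(S(add(SZ, add(Z, Z)))))))))
  →12  S(S(S(S(S(S(S(S(add(Z, add(Z, Z))))))))))
  →13  S(S(S(S(S(S(S(S(add(Z, Z)))))))))
  →14  S^8(Z)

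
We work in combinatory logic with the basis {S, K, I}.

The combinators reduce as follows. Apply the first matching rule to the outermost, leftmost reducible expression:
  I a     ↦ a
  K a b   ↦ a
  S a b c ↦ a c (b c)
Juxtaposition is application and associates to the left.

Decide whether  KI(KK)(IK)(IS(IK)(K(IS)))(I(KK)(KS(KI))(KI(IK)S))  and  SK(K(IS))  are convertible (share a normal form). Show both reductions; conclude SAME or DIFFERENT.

Term A:
  start: KI(KK)(IK)(IS(IK)(K(IS)))(I(KK)(KS(KI))(KI(IK)S))
  step 1: I(IK)(IS(IK)(K(IS)))(I(KK)(KS(KI))(KI(IK)S))
  step 2: IK(IS(IK)(K(IS)))(I(KK)(KS(KI))(KI(IK)S))
  step 3: K(IS(IK)(K(IS)))(I(KK)(KS(KI))(KI(IK)S))
  step 4: IS(IK)(K(IS))
  step 5: S(IK)(K(IS))
  step 6: SK(K(IS))
  step 7: SK(KS)

Term B:
  start: SK(K(IS))
  step 1: SK(KS)

Answer: SAME — A ⇓ SK(KS), B ⇓ SK(KS)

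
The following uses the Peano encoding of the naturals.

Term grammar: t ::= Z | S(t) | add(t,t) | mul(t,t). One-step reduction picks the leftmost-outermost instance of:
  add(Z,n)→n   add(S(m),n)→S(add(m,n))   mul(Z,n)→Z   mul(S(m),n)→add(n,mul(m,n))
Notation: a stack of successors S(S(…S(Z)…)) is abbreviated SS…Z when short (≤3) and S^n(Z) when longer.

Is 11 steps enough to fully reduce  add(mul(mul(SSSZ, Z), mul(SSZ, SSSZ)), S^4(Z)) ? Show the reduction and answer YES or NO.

  start: add(mul(mul(SSSZ, Z), mul(SSZ, SSSZ)), S^4(Z))
  [1] add(mul(add(Z, mul(SSZ, Z)), mul(SSZ, SSSZ)), S^4(Z))
  [2] add(mul(mul(SSZ, Z), mul(SSZ, SSSZ)), S^4(Z))
  [3] add(mul(add(Z, mul(SZ, Z)), mul(SSZ, SSSZ)), S^4(Z))
  [4] add(mul(mul(SZ, Z), mul(SSZ, SSSZ)), S^4(Z))
  [5] add(mul(add(Z, mul(Z, Z)), mul(SSZ, SSSZ)), S^4(Z))
  [6] add(mul(mul(Z, Z), mul(SSZ, SSSZ)), S^4(Z))
  [7] add(mul(Z, mul(SSZ, SSSZ)), S^4(Z))
  [8] add(Z, S^4(Z))
  [9] S^4(Z)

Answer: YES — reaches normal form S^4(Z) in 9 ≤ 11 steps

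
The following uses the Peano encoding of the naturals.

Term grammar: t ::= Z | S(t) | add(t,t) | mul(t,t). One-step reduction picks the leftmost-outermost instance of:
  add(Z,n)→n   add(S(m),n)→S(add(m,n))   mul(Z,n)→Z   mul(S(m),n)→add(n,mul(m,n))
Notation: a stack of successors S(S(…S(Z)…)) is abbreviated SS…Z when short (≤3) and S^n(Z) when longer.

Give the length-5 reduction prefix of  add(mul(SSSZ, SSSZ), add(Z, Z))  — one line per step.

Answer: after 5 steps: S(S(add(add(SZ, mul(SSZ, SSSZ)), add(Z, Z))))

Working:
  start: add(mul(SSSZ, SSSZ), add(Z, Z))
  step 1: add(add(SSSZ, mul(SSZ, SSSZ)), add(Z, Z))
  step 2: add(S(add(SSZ, mul(SSZ, SSSZ))), add(Z, Z))
  step 3: S(add(add(SSZ, mul(SSZ, SSSZ)), add(Z, Z)))
  step 4: S(add(S(add(SZ, mul(SSZ, SSSZ))), add(Z, Z)))
  step 5: S(S(add(add(SZ, mul(SSZ, SSSZ)), add(Z, Z))))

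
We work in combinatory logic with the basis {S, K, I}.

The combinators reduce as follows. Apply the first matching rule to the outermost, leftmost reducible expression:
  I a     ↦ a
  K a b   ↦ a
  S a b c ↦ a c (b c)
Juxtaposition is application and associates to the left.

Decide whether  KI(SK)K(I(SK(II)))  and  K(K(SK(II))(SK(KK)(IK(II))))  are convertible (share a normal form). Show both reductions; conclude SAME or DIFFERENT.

Term A:
  start: KI(SK)K(I(SK(II)))
  →1  IK(I(SK(II)))
  →2  K(I(SK(II)))
  →3  K(SK(II))
  →4  K(SKI)

Term B:
  start: K(K(SK(II))(SK(KK)(IK(II))))
  →1  K(SK(II))
  →2  K(SKI)

Answer: SAME — A ⇓ K(SKI), B ⇓ K(SKI)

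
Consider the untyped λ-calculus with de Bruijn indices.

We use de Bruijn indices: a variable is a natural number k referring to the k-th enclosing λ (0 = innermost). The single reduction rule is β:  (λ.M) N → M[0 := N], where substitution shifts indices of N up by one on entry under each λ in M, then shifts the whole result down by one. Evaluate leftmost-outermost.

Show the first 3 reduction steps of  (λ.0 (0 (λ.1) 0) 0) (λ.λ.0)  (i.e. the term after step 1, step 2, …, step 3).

  start: (λ.0 (0 (λ.1) 0) 0) (λ.λ.0)
  →1  (λ.λ.0) ((λ.λ.0) (λ.λ.λ.0) (λ.λ.0)) (λ.λ.0)
  →2  (λ.0) (λ.λ.0)
  →3  λ.λ.0

Answer: after 3 steps: λ.λ.0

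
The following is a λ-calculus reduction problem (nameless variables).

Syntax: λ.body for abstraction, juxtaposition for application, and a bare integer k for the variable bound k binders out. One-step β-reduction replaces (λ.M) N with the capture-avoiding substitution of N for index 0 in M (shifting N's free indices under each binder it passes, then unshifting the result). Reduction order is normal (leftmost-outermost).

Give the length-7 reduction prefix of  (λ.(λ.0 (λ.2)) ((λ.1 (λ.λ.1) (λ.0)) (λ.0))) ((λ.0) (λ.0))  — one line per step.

Answer: after 7 steps: λ.0

Working:
  start: (λ.(λ.0 (λ.2)) ((λ.1 (λ.λ.1) (λ.0)) (λ.0))) ((λ.0) (λ.0))
  →1  (λ.0 (λ.(λ.0) (λ.0))) ((λ.(λ.0) (λ.0) (λ.λ.1) (λ.0)) (λ.0))
  →2  (λ.(λ.0) (λ.0) (λ.λ.1) (λ.0)) (λ.0) (λ.(λ.0) (λ.0))
  →3  (λ.0) (λ.0) (λ.λ.1) (λ.0) (λ.(λ.0) (λ.0))
  →4  (λ.0) (λ.λ.1) (λ.0) (λ.(λ.0) (λ.0))
  →5  (λ.λ.1) (λ.0) (λ.(λ.0) (λ.0))
  →6  (λ.λ.0) (λ.(λ.0) (λ.0))
  →7  λ.0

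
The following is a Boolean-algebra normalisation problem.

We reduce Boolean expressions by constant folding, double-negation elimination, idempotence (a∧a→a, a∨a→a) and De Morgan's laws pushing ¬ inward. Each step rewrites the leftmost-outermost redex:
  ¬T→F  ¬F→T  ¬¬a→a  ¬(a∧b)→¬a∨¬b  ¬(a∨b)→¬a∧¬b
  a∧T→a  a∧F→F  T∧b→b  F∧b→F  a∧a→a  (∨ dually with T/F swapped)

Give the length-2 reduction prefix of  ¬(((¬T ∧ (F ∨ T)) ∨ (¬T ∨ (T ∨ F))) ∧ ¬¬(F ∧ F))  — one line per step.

  start: ¬(((¬T ∧ (F ∨ T)) ∨ (¬T ∨ (T ∨ F))) ∧ ¬¬(F ∧ F))
  step 1: ¬((¬T ∧ (F ∨ T)) ∨ (¬T ∨ (T ∨ F))) ∨ ¬¬¬(F ∧ F)
  step 2: (¬(¬T ∧ (F ∨ T)) ∧ ¬(¬T ∨ (T ∨ F))) ∨ ¬¬¬(F ∧ F)

Answer: after 2 steps: (¬(¬T ∧ (F ∨ T)) ∧ ¬(¬T ∨ (T ∨ F))) ∨ ¬¬¬(F ∧ F)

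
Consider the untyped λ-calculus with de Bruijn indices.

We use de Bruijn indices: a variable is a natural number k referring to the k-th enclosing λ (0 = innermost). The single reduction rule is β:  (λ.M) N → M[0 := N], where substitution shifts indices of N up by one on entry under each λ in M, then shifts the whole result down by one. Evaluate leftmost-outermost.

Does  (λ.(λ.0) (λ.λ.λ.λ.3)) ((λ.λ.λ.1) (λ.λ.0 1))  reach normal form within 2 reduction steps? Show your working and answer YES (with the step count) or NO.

Answer: YES — reaches normal form λ.λ.λ.λ.3 in 2 ≤ 2 steps

Working:
  start: (λ.(λ.0) (λ.λ.λ.λ.3)) ((λ.λ.λ.1) (λ.λ.0 1))
  [1] (λ.0) (λ.λ.λ.λ.3)
  [2] λ.λ.λ.λ.3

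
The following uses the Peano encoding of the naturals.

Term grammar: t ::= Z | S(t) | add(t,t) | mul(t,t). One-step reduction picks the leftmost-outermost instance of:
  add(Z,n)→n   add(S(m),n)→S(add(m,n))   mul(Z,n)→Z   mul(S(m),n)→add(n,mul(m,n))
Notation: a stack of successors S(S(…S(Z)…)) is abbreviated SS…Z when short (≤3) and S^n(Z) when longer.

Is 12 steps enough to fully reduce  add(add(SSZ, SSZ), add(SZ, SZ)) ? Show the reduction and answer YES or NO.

Answer: YES — reaches normal form S^6(Z) in 10 ≤ 12 steps

Working:
  start: add(add(SSZ, SSZ), add(SZ, SZ))
  step 1: add(S(add(SZ, SSZ)), add(SZ, SZ))
  step 2: S(add(add(SZ, SSZ), add(SZ, SZ)))
  step 3: S(add(S(add(Z, SSZ)), add(SZ, SZ)))
  step 4: S(S(add(add(Z, SSZ), add(SZ, SZ))))
  step 5: S(S(add(SSZ, add(SZ, SZ))))
  step 6: S(S(S(add(SZ, add(SZ, SZ)))))
  step 7: S(S(S(S(add(Z, add(SZ, SZ))))))
  step 8: S(S(S(S(add(SZ, SZ)))))
  step 9: S(S(S(S(S(add(Z, SZ))))))
  step 10: S^6(Z)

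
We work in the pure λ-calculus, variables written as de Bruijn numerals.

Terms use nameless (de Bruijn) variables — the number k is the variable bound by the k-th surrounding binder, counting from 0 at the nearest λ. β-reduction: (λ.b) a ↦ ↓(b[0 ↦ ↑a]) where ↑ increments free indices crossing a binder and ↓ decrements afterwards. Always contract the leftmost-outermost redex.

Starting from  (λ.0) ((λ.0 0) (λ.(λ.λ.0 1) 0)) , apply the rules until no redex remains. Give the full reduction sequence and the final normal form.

Answer: normal form = λ.0 (λ.λ.0 1)  (in 5 steps)

Working:
  start: (λ.0) ((λ.0 0) (λ.(λ.λ.0 1) 0))
  step 1: (λ.0 0) (λ.(λ.λ.0 1) 0)
  step 2: (λ.(λ.λ.0 1) 0) (λ.(λ.λ.0 1) 0)
  step 3: (λ.λ.0 1) (λ.(λ.λ.0 1) 0)
  step 4: λ.0 (λ.(λ.λ.0 1) 0)
  step 5: λ.0 (λ.λ.0 1)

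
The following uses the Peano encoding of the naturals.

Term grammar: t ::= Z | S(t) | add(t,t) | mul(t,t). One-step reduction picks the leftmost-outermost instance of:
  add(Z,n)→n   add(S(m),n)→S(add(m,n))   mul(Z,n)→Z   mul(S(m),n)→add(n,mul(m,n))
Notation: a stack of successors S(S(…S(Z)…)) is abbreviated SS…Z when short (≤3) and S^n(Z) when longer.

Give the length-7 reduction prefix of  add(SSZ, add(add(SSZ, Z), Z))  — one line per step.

  start: add(SSZ, add(add(SSZ, Z), Z))
  [1] S(add(SZ, add(add(SSZ, Z), Z)))
  [2] S(S(add(Z, add(add(SSZ, Z), Z))))
  [3] S(S(add(add(SSZ, Z), Z)))
  [4] S(S(add(S(add(SZ, Z)), Z)))
  [5] S(S(S(add(add(SZ, Z), Z))))
  [6] S(S(S(add(S(add(Z, Z)), Z))))
  [7] S(S(S(S(add(add(Z, Z), Z)))))

Answer: after 7 steps: S(S(S(S(add(add(Z, Z), Z)))))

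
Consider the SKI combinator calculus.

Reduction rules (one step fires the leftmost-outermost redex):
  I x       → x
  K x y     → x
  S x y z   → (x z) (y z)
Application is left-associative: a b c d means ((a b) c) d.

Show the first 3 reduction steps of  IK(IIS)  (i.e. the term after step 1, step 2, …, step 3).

  start: IK(IIS)
  step 1: K(IIS)
  step 2: K(IS)
  step 3: KS

Answer: after 3 steps: KS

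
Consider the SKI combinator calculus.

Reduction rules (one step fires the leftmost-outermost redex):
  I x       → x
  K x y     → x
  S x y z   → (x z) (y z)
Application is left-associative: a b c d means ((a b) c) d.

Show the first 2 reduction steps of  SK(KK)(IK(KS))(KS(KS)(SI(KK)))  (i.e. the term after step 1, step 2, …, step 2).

  start: SK(KK)(IK(KS))(KS(KS)(SI(KK)))
  step 1: K(IK(KS))(KK(IK(KS)))(KS(KS)(SI(KK)))
  step 2: IK(KS)(KS(KS)(SI(KK)))

Answer: after 2 steps: IK(KS)(KS(KS)(SI(KK)))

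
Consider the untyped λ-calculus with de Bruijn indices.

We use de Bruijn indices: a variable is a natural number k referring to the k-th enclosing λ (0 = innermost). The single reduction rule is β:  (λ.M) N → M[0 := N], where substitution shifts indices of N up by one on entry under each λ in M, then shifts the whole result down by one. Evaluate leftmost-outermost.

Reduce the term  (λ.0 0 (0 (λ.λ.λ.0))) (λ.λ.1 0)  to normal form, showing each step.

  start: (λ.0 0 (0 (λ.λ.λ.0))) (λ.λ.1 0)
  step 1: (λ.λ.1 0) (λ.λ.1 0) ((λ.λ.1 0) (λ.λ.λ.0))
  step 2: (λ.(λ.λ.1 0) 0) ((λ.λ.1 0) (λ.λ.λ.0))
  step 3: (λ.λ.1 0) ((λ.λ.1 0) (λ.λ.λ.0))
  step 4: λ.(λ.λ.1 0) (λ.λ.λ.0) 0
  step 5: λ.(λ.(λ.λ.λ.0) 0) 0
  step 6: λ.(λ.λ.λ.0) 0
  step 7: λ.λ.λ.0

Answer: normal form = λ.λ.λ.0  (in 7 steps)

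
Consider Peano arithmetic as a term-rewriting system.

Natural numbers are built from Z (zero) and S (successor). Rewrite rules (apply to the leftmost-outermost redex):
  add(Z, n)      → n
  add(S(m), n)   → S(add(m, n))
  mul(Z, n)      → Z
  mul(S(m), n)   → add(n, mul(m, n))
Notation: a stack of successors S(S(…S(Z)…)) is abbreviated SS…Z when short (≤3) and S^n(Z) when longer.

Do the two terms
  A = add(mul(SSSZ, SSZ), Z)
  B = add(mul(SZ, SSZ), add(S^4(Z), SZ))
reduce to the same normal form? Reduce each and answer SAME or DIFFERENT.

Term A:
  start: add(mul(SSSZ, SSZ), Z)
  →1  add(add(SSZ, mul(SSZ, SSZ)), Z)
  →2  add(S(add(SZ, mul(SSZ, SSZ))), Z)
  →3  S(add(add(SZ, mul(SSZ, SSZ)), Z))
  →4  S(add(S(add(Z, mul(SSZ, SSZ))), Z))
  →5  S(S(add(add(Z, mul(SSZ, SSZ)), Z)))
  →6  S(S(add(mul(SSZ, SSZ), Z)))
  →7  S(S(add(add(SSZ, mul(SZ, SSZ)), Z)))
  →8  S(S(add(S(add(SZ, mul(SZ, SSZ))), Z)))
  →9  S(S(S(add(add(SZ, mul(SZ, SSZ)), Z))))
  →10  S(S(S(add(S(add(Z, mul(SZ, SSZ))), Z))))
  →11  S(S(S(S(add(add(Z, mul(SZ, SSZ)), Z)))))
  →12  S(S(S(S(add(mul(SZ, SSZ), Z)))))
  →13  S(S(S(S(add(add(SSZ, mul(Z, SSZ)), Z)))))
  →14  S(S(S(S(add(S(add(SZ, mul(Z, SSZ))), Z)))))
  →15  S(S(S(S(S(add(add(SZ, mul(Z, SSZ)), Z))))))
  →16  S(S(S(S(S(add(S(add(Z, mul(Z, SSZ))), Z))))))
  →17  S(S(S(S(S(S(add(add(Z, mul(Z, SSZ)), Z)))))))
  →18  S(S(S(S(S(S(add(mul(Z, SSZ), Z)))))))
  →19  S(S(S(S(S(S(add(Z, Z)))))))
  →20  S^6(Z)

Term B:
  start: add(mul(SZ, SSZ), add(S^4(Z), SZ))
  →1  add(add(SSZ, mul(Z, SSZ)), add(S^4(Z), SZ))
  →2  add(S(add(SZ, mul(Z, SSZ))), add(S^4(Z), SZ))
  →3  S(add(add(SZ, mul(Z, SSZ)), add(S^4(Z), SZ)))
  →4  S(add(S(add(Z, mul(Z, SSZ))), add(S^4(Z), SZ)))
  →5  S(S(add(add(Z, mul(Z, SSZ)), add(S^4(Z), SZ))))
  →6  S(S(add(mul(Z, SSZ), add(S^4(Z), SZ))))
  →7  S(S(add(Z, add(S^4(Z), SZ))))
  →8  S(S(add(S^4(Z), SZ)))
  →9  S(S(S(add(SSSZ, SZ))))
  →10  S(S(S(S(add(SSZ, SZ)))))
  →11  S(S(S(S(S(add(SZ, SZ))))))
  →12  S(S(S(S(S(S(add(Z, SZ)))))))
  →13  S^7(Z)

Answer: DIFFERENT — A ⇓ S^6(Z), B ⇓ S^7(Z)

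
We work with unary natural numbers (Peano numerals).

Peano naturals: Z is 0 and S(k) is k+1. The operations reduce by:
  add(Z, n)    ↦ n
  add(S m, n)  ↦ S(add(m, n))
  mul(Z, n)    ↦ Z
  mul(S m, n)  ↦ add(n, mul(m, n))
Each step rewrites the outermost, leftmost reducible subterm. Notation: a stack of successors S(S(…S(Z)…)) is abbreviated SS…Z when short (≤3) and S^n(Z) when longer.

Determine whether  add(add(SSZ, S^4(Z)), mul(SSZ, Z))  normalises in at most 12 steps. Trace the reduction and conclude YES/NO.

  start: add(add(SSZ, S^4(Z)), mul(SSZ, Z))
  step 1: add(S(add(SZ, S^4(Z))), mul(SSZ, Z))
  step 2: S(add(add(SZ, S^4(Z)), mul(SSZ, Z)))
  step 3: S(add(S(add(Z, S^4(Z))), mul(SSZ, Z)))
  step 4: S(S(add(add(Z, S^4(Z)), mul(SSZ, Z))))
  step 5: S(S(add(S^4(Z), mul(SSZ, Z))))
  step 6: S(S(S(add(SSSZ, mul(SSZ, Z)))))
  step 7: S(S(S(S(add(SSZ, mul(SSZ, Z))))))
  step 8: S(S(S(S(S(add(SZ, mul(SSZ, Z)))))))
  step 9: S(S(S(S(S(S(add(Z, mul(SSZ, Z))))))))
  step 10: S(S(S(S(S(S(mul(SSZ, Z)))))))
  step 11: S(S(S(S(S(S(add(Z, mul(SZ, Z))))))))
  step 12: S(S(S(S(S(S(mul(SZ, Z)))))))

Answer: NO — after 12 steps the term is S(S(S(S(S(S(mul(SZ, Z))))))), not yet normal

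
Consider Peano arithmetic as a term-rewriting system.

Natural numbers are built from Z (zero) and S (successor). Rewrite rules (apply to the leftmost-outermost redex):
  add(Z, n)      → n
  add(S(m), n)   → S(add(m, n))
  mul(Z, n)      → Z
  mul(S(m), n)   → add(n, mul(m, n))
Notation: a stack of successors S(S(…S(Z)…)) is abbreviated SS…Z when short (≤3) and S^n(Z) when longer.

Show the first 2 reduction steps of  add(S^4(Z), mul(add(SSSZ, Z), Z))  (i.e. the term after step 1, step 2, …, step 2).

  start: add(S^4(Z), mul(add(SSSZ, Z), Z))
  [1] S(add(SSSZ, mul(add(SSSZ, Z), Z)))
  [2] S(S(add(SSZ, mul(add(SSSZ, Z), Z))))

Answer: after 2 steps: S(S(add(SSZ, mul(add(SSSZ, Z), Z))))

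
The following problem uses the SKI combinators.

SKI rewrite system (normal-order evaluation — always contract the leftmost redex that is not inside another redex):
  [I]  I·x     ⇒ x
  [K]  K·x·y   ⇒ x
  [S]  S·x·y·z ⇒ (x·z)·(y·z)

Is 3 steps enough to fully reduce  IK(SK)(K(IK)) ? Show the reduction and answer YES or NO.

  start: IK(SK)(K(IK))
  [1] K(SK)(K(IK))
  [2] SK

Answer: YES — reaches normal form SK in 2 ≤ 3 steps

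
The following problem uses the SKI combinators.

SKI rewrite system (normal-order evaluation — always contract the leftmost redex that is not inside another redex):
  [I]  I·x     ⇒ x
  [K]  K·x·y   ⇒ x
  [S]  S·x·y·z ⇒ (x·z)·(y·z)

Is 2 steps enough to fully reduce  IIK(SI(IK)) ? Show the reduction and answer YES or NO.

  start: IIK(SI(IK))
  [1] IK(SI(IK))
  [2] K(SI(IK))

Answer: NO — after 2 steps the term is K(SI(IK)), not yet normal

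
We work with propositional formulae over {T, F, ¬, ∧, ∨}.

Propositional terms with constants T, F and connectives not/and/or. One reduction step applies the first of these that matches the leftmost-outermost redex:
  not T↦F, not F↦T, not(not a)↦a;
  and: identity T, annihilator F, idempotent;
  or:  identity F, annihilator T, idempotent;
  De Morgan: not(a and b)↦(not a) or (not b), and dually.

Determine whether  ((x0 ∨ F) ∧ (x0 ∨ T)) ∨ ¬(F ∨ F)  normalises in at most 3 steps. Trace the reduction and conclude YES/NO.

Answer: NO — after 3 steps the term is x0 ∨ ¬(F ∨ F), not yet normal

Derivation:
  start: ((x0 ∨ F) ∧ (x0 ∨ T)) ∨ ¬(F ∨ F)
  step 1: (x0 ∧ (x0 ∨ T)) ∨ ¬(F ∨ F)
  step 2: (x0 ∧ T) ∨ ¬(F ∨ F)
  step 3: x0 ∨ ¬(F ∨ F)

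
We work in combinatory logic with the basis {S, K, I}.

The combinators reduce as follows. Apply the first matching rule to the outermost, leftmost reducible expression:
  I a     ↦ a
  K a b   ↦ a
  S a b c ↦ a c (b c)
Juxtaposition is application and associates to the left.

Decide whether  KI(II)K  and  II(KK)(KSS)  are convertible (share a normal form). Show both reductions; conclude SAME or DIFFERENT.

Answer: SAME — A ⇓ K, B ⇓ K

Working:
Term A:
  start: KI(II)K
  →1  IK
  →2  K

Term B:
  start: II(KK)(KSS)
  →1  I(KK)(KSS)
  →2  KK(KSS)
  →3  K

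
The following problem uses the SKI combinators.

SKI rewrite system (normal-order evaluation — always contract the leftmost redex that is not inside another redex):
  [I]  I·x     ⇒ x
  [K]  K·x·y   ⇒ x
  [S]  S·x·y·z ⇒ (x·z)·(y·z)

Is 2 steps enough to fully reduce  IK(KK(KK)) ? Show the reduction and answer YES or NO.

Answer: YES — reaches normal form KK in 2 ≤ 2 steps

Reduction:
  start: IK(KK(KK))
  step 1: K(KK(KK))
  step 2: KK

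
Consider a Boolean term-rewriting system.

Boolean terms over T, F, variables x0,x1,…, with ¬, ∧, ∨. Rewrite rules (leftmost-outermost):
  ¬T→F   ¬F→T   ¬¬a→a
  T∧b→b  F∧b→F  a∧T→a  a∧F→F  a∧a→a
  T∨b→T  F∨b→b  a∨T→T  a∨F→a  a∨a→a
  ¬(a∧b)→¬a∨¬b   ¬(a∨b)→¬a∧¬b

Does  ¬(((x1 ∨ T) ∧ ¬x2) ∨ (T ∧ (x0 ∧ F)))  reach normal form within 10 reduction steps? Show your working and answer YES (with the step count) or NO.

Answer: NO — after 10 steps the term is x2 ∧ ¬(x0 ∧ F), not yet normal

Working:
  start: ¬(((x1 ∨ T) ∧ ¬x2) ∨ (T ∧ (x0 ∧ F)))
  [1] ¬((x1 ∨ T) ∧ ¬x2) ∧ ¬(T ∧ (x0 ∧ F))
  [2] (¬(x1 ∨ T) ∨ ¬¬x2) ∧ ¬(T ∧ (x0 ∧ F))
  [3] ((¬x1 ∧ ¬T) ∨ ¬¬x2) ∧ ¬(T ∧ (x0 ∧ F))
  [4] ((¬x1 ∧ F) ∨ ¬¬x2) ∧ ¬(T ∧ (x0 ∧ F))
  [5] (F ∨ ¬¬x2) ∧ ¬(T ∧ (x0 ∧ F))
  [6] ¬¬x2 ∧ ¬(T ∧ (x0 ∧ F))
  [7] x2 ∧ ¬(T ∧ (x0 ∧ F))
  [8] x2 ∧ (¬T ∨ ¬(x0 ∧ F))
  [9] x2 ∧ (F ∨ ¬(x0 ∧ F))
  [10] x2 ∧ ¬(x0 ∧ F)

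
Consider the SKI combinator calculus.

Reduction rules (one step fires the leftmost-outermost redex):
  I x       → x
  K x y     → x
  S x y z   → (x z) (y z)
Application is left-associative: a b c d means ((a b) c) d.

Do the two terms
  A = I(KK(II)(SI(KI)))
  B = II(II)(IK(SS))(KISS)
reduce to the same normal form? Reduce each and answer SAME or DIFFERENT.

Answer: DIFFERENT — A ⇓ K(SI(KI)), B ⇓ SS

Derivation:
Term A:
  start: I(KK(II)(SI(KI)))
  →1  KK(II)(SI(KI))
  →2  K(SI(KI))

Term B:
  start: II(II)(IK(SS))(KISS)
  →1  I(II)(IK(SS))(KISS)
  →2  II(IK(SS))(KISS)
  →3  I(IK(SS))(KISS)
  →4  IK(SS)(KISS)
  →5  K(SS)(KISS)
  →6  SS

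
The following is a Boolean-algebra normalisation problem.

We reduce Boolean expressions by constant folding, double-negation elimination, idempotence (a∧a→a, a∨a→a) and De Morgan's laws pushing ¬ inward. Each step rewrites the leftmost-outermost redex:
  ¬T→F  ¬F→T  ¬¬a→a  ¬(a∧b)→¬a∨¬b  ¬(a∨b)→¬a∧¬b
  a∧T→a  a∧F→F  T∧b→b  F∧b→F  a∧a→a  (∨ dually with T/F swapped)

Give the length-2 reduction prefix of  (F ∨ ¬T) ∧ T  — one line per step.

  start: (F ∨ ¬T) ∧ T
  [1] F ∨ ¬T
  [2] ¬T

Answer: after 2 steps: ¬T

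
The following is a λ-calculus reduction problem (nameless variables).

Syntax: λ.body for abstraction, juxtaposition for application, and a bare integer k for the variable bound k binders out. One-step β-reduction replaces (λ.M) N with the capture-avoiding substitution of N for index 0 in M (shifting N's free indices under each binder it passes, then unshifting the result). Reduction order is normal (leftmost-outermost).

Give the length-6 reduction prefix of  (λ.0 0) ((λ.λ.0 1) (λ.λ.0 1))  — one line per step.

  start: (λ.0 0) ((λ.λ.0 1) (λ.λ.0 1))
  [1] (λ.λ.0 1) (λ.λ.0 1) ((λ.λ.0 1) (λ.λ.0 1))
  [2] (λ.0 (λ.λ.0 1)) ((λ.λ.0 1) (λ.λ.0 1))
  [3] (λ.λ.0 1) (λ.λ.0 1) (λ.λ.0 1)
  [4] (λ.0 (λ.λ.0 1)) (λ.λ.0 1)
  [5] (λ.λ.0 1) (λ.λ.0 1)
  [6] λ.0 (λ.λ.0 1)

Answer: after 6 steps: λ.0 (λ.λ.0 1)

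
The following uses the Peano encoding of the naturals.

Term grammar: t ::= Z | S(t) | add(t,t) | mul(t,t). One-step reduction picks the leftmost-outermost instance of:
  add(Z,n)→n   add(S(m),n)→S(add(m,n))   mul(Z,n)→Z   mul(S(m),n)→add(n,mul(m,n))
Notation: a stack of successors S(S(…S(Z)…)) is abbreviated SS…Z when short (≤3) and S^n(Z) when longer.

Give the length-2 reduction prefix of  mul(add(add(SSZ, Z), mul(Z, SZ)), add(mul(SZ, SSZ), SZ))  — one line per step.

  start: mul(add(add(SSZ, Z), mul(Z, SZ)), add(mul(SZ, SSZ), SZ))
  [1] mul(add(S(add(SZ, Z)), mul(Z, SZ)), add(mul(SZ, SSZ), SZ))
  [2] mul(S(add(add(SZ, Z), mul(Z, SZ))), add(mul(SZ, SSZ), SZ))

Answer: after 2 steps: mul(S(add(add(SZ, Z), mul(Z, SZ))), add(mul(SZ, SSZ), SZ))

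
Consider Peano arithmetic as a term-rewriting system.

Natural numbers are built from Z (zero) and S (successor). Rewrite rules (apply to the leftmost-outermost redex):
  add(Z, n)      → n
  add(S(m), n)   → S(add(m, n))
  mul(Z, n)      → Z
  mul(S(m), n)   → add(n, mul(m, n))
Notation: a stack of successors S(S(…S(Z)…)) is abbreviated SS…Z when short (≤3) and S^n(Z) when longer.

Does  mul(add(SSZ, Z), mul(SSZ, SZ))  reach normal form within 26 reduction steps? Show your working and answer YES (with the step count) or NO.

Answer: YES — reaches normal form S^4(Z) in 26 ≤ 26 steps

Derivation:
  start: mul(add(SSZ, Z), mul(SSZ, SZ))
  →1  mul(S(add(SZ, Z)), mul(SSZ, SZ))
  →2  add(mul(SSZ, SZ), mul(add(SZ, Z), mul(SSZ, SZ)))
  →3  add(add(SZ, mul(SZ, SZ)), mul(add(SZ, Z), mul(SSZ, SZ)))
  →4  add(S(add(Z, mul(SZ, SZ))), mul(add(SZ, Z), mul(SSZ, SZ)))
  →5  S(add(add(Z, mul(SZ, SZ)), mul(add(SZ, Z), mul(SSZ, SZ))))
  →6  S(add(mul(SZ, SZ), mul(add(SZ, Z), mul(SSZ, SZ))))
  →7  S(add(add(SZ, mul(Z, SZ)), mul(add(SZ, Z), mul(SSZ, SZ))))
  →8  S(add(S(add(Z, mul(Z, SZ))), mul(add(SZ, Z), mul(SSZ, SZ))))
  →9  S(S(add(add(Z, mul(Z, SZ)), mul(add(SZ, Z), mul(SSZ, SZ)))))
  →10  S(S(add(mul(Z, SZ), mul(add(SZ, Z), mul(SSZ, SZ)))))
  →11  S(S(add(Z, mul(add(SZ, Z), mul(SSZ, SZ)))))
  →12  S(S(mul(add(SZ, Z), mul(SSZ, SZ))))
  →13  S(S(mul(S(add(Z, Z)), mul(SSZ, SZ))))
  →14  S(S(add(mul(SSZ, SZ), mul(add(Z, Z), mul(SSZ, SZ)))))
  →15  S(S(add(add(SZ, mul(SZ, SZ)), mul(add(Z, Z), mul(SSZ, SZ)))))
  →16  S(S(add(S(add(Z, mul(SZ, SZ))), mul(add(Z, Z), mul(SSZ, SZ)))))
  →17  S(S(S(add(add(Z, mul(SZ, SZ)), mul(add(Z, Z), mul(SSZ, SZ))))))
  →18  S(S(S(add(mul(SZ, SZ), mul(add(Z, Z), mul(SSZ, SZ))))))
  →19  S(S(S(add(add(SZ, mul(Z, SZ)), mul(add(Z, Z), mul(SSZ, SZ))))))
  →20  S(S(S(add(S(add(Z, mul(Z, SZ))), mul(add(Z, Z), mul(SSZ, SZ))))))
  →21  S(S(S(S(add(add(Z, mul(Z, SZ)), mul(add(Z, Z), mul(SSZ, SZ)))))))
  →22  S(S(S(S(add(mul(Z, SZ), mul(add(Z, Z), mul(SSZ, SZ)))))))
  →23  S(S(S(S(add(Z, mul(add(Z, Z), mul(SSZ, SZ)))))))
  →24  S(S(S(S(mul(add(Z, Z), mul(SSZ, SZ))))))
  →25  S(S(S(S(mul(Z, mul(SSZ, SZ))))))
  →26  S^4(Z)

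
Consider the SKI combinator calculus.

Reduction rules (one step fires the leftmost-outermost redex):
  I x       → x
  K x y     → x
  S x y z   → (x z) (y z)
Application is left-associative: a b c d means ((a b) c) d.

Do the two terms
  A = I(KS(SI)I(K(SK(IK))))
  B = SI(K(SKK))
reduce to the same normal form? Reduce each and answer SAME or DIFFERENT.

Term A:
  start: I(KS(SI)I(K(SK(IK))))
  [1] KS(SI)I(K(SK(IK)))
  [2] SI(K(SK(IK)))
  [3] SI(K(SKK))

Term B:
  start: SI(K(SKK))

Answer: SAME — A ⇓ SI(K(SKK)), B ⇓ SI(K(SKK))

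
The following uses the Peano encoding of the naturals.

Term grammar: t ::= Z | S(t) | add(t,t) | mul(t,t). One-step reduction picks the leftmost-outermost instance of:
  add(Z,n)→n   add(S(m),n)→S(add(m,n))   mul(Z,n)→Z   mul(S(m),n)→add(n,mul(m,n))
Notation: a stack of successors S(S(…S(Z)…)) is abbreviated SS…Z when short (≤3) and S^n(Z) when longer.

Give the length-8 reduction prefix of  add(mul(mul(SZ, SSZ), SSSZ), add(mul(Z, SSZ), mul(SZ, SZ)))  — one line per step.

Answer: after 8 steps: S(S(add(S(add(Z, mul(add(SZ, mul(Z, SSZ)), SSSZ))), add(mul(Z, SSZ), mul(SZ, SZ)))))

Derivation:
  start: add(mul(mul(SZ, SSZ), SSSZ), add(mul(Z, SSZ), mul(SZ, SZ)))
  →1  add(mul(add(SSZ, mul(Z, SSZ)), SSSZ), add(mul(Z, SSZ), mul(SZ, SZ)))
  →2  add(mul(S(add(SZ, mul(Z, SSZ))), SSSZ), add(mul(Z, SSZ), mul(SZ, SZ)))
  →3  add(add(SSSZ, mul(add(SZ, mul(Z, SSZ)), SSSZ)), add(mul(Z, SSZ), mul(SZ, SZ)))
  →4  add(S(add(SSZ, mul(add(SZ, mul(Z, SSZ)), SSSZ))), add(mul(Z, SSZ), mul(SZ, SZ)))
  →5  S(add(add(SSZ, mul(add(SZ, mul(Z, SSZ)), SSSZ)), add(mul(Z, SSZ), mul(SZ, SZ))))
  →6  S(add(S(add(SZ, mul(add(SZ, mul(Z, SSZ)), SSSZ))), add(mul(Z, SSZ), mul(SZ, SZ))))
  →7  S(S(add(add(SZ, mul(add(SZ, mul(Z, SSZ)), SSSZ)), add(mul(Z, SSZ), mul(SZ, SZ)))))
  →8  S(S(add(S(add(Z, mul(add(SZ, mul(Z, SSZ)), SSSZ))), add(mul(Z, SSZ), mul(SZ, SZ)))))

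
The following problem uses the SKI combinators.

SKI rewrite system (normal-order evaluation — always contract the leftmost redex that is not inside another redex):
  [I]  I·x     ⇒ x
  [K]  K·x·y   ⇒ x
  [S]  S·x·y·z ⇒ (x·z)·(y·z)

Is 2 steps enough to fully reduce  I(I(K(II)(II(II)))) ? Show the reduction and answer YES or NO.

Answer: NO — after 2 steps the term is K(II)(II(II)), not yet normal

Reduction:
  start: I(I(K(II)(II(II))))
  →1  I(K(II)(II(II)))
  →2  K(II)(II(II))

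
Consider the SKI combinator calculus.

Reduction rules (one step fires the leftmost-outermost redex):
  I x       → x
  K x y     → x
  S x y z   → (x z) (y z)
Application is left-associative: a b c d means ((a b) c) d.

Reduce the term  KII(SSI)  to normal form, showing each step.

  start: KII(SSI)
  →1  I(SSI)
  →2  SSI

Answer: normal form = SSI  (in 2 steps)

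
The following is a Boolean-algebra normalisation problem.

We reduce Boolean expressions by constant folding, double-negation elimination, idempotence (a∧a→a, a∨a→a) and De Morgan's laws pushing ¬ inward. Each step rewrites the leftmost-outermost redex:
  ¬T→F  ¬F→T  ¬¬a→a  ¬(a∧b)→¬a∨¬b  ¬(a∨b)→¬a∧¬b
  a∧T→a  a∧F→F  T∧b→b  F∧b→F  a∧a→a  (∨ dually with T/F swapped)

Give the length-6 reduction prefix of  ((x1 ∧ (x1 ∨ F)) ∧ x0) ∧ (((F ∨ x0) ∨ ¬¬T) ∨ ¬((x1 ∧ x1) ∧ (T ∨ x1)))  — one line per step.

Answer: after 6 steps: (x1 ∧ x0) ∧ T

Working:
  start: ((x1 ∧ (x1 ∨ F)) ∧ x0) ∧ (((F ∨ x0) ∨ ¬¬T) ∨ ¬((x1 ∧ x1) ∧ (T ∨ x1)))
  →1  ((x1 ∧ x1) ∧ x0) ∧ (((F ∨ x0) ∨ ¬¬T) ∨ ¬((x1 ∧ x1) ∧ (T ∨ x1)))
  →2  (x1 ∧ x0) ∧ (((F ∨ x0) ∨ ¬¬T) ∨ ¬((x1 ∧ x1) ∧ (T ∨ x1)))
  →3  (x1 ∧ x0) ∧ ((x0 ∨ ¬¬T) ∨ ¬((x1 ∧ x1) ∧ (T ∨ x1)))
  →4  (x1 ∧ x0) ∧ ((x0 ∨ T) ∨ ¬((x1 ∧ x1) ∧ (T ∨ x1)))
  →5  (x1 ∧ x0) ∧ (T ∨ ¬((x1 ∧ x1) ∧ (T ∨ x1)))
  →6  (x1 ∧ x0) ∧ T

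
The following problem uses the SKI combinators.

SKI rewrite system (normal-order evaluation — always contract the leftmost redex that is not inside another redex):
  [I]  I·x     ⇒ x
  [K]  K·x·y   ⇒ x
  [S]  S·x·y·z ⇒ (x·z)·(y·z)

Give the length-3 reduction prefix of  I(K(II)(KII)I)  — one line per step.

  start: I(K(II)(KII)I)
  [1] K(II)(KII)I
  [2] III
  [3] II

Answer: after 3 steps: II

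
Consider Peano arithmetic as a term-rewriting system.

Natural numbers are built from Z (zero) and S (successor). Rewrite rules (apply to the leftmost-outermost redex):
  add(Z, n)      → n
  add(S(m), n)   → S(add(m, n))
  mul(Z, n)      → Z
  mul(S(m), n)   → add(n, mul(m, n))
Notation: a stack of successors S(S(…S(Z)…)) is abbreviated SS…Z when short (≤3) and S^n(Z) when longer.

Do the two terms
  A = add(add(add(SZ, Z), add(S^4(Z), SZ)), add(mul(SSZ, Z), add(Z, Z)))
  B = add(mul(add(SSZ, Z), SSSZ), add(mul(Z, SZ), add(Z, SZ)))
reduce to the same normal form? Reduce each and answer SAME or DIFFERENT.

Answer: DIFFERENT — A ⇓ S^6(Z), B ⇓ S^7(Z)

Derivation:
Term A:
  start: add(add(add(SZ, Z), add(S^4(Z), SZ)), add(mul(SSZ, Z), add(Z, Z)))
  [1] add(add(S(add(Z, Z)), add(S^4(Z), SZ)), add(mul(SSZ, Z), add(Z, Z)))
  [2] add(S(add(add(Z, Z), add(S^4(Z), SZ))), add(mul(SSZ, Z), add(Z, Z)))
  [3] S(add(add(add(Z, Z), add(S^4(Z), SZ)), add(mul(SSZ, Z), add(Z, Z))))
  [4] S(add(add(Z, add(S^4(Z), SZ)), add(mul(SSZ, Z), add(Z, Z))))
  [5] S(add(add(S^4(Z), SZ), add(mul(SSZ, Z), add(Z, Z))))
  [6] S(add(S(add(SSSZ, SZ)), add(mul(SSZ, Z), add(Z, Z))))
  [7] S(S(add(add(SSSZ, SZ), add(mul(SSZ, Z), add(Z, Z)))))
  [8] S(S(add(S(add(SSZ, SZ)), add(mul(SSZ, Z), add(Z, Z)))))
  [9] S(S(S(add(add(SSZ, SZ), add(mul(SSZ, Z), add(Z, Z))))))
  [10] S(S(S(add(S(add(SZ, SZ)), add(mul(SSZ, Z), add(Z, Z))))))
  [11] S(S(S(S(add(add(SZ, SZ), add(mul(SSZ, Z), add(Z, Z)))))))
  [12] S(S(S(S(add(S(add(Z, SZ)), add(mul(SSZ, Z), add(Z, Z)))))))
  [13] S(S(S(S(S(add(add(Z, SZ), add(mul(SSZ, Z), add(Z, Z))))))))
  [14] S(S(S(S(S(add(SZ, add(mul(SSZ, Z), add(Z, Z))))))))
  [15] S(S(S(S(S(S(add(Z, add(mul(SSZ, Z), add(Z, Z)))))))))
  [16] S(S(S(S(S(S(add(mul(SSZ, Z), add(Z, Z))))))))
  [17] S(S(S(S(S(S(add(add(Z, mul(SZ, Z)), add(Z, Z))))))))
  [18] S(S(S(S(S(S(add(mul(SZ, Z), add(Z, Z))))))))
  [19] S(S(S(S(S(S(add(add(Z, mul(Z, Z)), add(Z, Z))))))))
  [20] S(S(S(S(S(S(add(mul(Z, Z), add(Z, Z))))))))
  [21] S(S(S(S(S(S(add(Z, add(Z, Z))))))))
  [22] S(S(S(S(S(S(add(Z, Z)))))))
  [23] S^6(Z)

Term B:
  start: add(mul(add(SSZ, Z), SSSZ), add(mul(Z, SZ), add(Z, SZ)))
  [1] add(mul(S(add(SZ, Z)), SSSZ), add(mul(Z, SZ), add(Z, SZ)))
  [2] add(add(SSSZ, mul(add(SZ, Z), SSSZ)), add(mul(Z, SZ), add(Z, SZ)))
  [3] add(S(add(SSZ, mul(add(SZ, Z), SSSZ))), add(mul(Z, SZ), add(Z, SZ)))
  [4] S(add(add(SSZ, mul(add(SZ, Z), SSSZ)), add(mul(Z, SZ), add(Z, SZ))))
  [5] S(add(S(add(SZ, mul(add(SZ, Z), SSSZ))), add(mul(Z, SZ), add(Z, SZ))))
  [6] S(S(add(add(SZ, mul(add(SZ, Z), SSSZ)), add(mul(Z, SZ), add(Z, SZ)))))
  [7] S(S(add(S(add(Z, mul(add(SZ, Z), SSSZ))), add(mul(Z, SZ), add(Z, SZ)))))
  [8] S(S(S(add(add(Z, mul(add(SZ, Z), SSSZ)), add(mul(Z, SZ), add(Z, SZ))))))
  [9] S(S(S(add(mul(add(SZ, Z), SSSZ), add(mul(Z, SZ), add(Z, SZ))))))
  [10] S(S(S(add(mul(S(add(Z, Z)), SSSZ), add(mul(Z, SZ), add(Z, SZ))))))
  [11] S(S(S(add(add(SSSZ, mul(add(Z, Z), SSSZ)), add(mul(Z, SZ), add(Z, SZ))))))
  [12] S(S(S(add(S(add(SSZ, mul(add(Z, Z), SSSZ))), add(mul(Z, SZ), add(Z, SZ))))))
  [13] S(S(S(S(add(add(SSZ, mul(add(Z, Z), SSSZ)), add(mul(Z, SZ), add(Z, SZ)))))))
  [14] S(S(S(S(add(S(add(SZ, mul(add(Z, Z), SSSZ))), add(mul(Z, SZ), add(Z, SZ)))))))
  [15] S(S(S(S(S(add(add(SZ, mul(add(Z, Z), SSSZ)), add(mul(Z, SZ), add(Z, SZ))))))))
  [16] S(S(S(S(S(add(S(add(Z, mul(add(Z, Z), SSSZ))), add(mul(Z, SZ), add(Z, SZ))))))))
  [17] S(S(S(S(S(S(add(add(Z, mul(add(Z, Z), SSSZ)), add(mul(Z, SZ), add(Z, SZ)))))))))
  [18] S(S(S(S(S(S(add(mul(add(Z, Z), SSSZ), add(mul(Z, SZ), add(Z, SZ)))))))))
  [19] S(S(S(S(S(S(add(mul(Z, SSSZ), add(mul(Z, SZ), add(Z, SZ)))))))))
  [20] S(S(S(S(S(S(add(Z, add(mul(Z, SZ), add(Z, SZ)))))))))
  [21] S(S(S(S(S(S(add(mul(Z, SZ), add(Z, SZ))))))))
  [22] S(S(S(S(S(S(add(Z, add(Z, SZ))))))))
  [23] S(S(S(S(S(S(add(Z, SZ)))))))
  [24] S^7(Z)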